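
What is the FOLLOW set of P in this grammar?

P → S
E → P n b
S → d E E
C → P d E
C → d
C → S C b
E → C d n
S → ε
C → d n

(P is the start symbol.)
{ $, 'd', 'n' }

To compute FOLLOW(P), find every occurrence of P on a right-hand side N → α P β: add FIRST(β) \ {ε}, and if β is empty or nullable also add FOLLOW(N). Iterate to a fixed point.

P is the start symbol, so $ ∈ FOLLOW(P).
In E → P n b: P is followed by n b, add FIRST(n b) \ {ε} = { 'n' }
In C → P d E: P is followed by d E, add FIRST(d E) \ {ε} = { 'd' }

Taking the union: FOLLOW(P) = { $, 'd', 'n' }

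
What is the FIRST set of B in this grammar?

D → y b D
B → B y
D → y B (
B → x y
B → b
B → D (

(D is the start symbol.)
To compute FIRST(B), examine every production with B on the left-hand side, reading each right-hand side left to right until a non-nullable symbol is reached.

FIRST sets of the other non-terminals involved (by the same procedure, iterated to a fixed point):
  FIRST(D) = { 'y' }

From B → B y:
  - B is the symbol being defined: contributes nothing new
    B is not nullable, so stop
From B → x y:
  - x is a terminal: add 'x' and stop
From B → b:
  - b is a terminal: add 'b' and stop
From B → D (:
  - D is a non-terminal: add FIRST(D) \ {ε} = { 'y' }
    D is not nullable, so stop

Collecting: FIRST(B) = { 'b', 'x', 'y' }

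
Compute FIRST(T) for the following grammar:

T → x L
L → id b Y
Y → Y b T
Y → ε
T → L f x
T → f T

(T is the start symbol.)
{ 'f', 'id', 'x' }

To compute FIRST(T), examine every production with T on the left-hand side, reading each right-hand side left to right until a non-nullable symbol is reached.

FIRST sets of the other non-terminals involved (by the same procedure, iterated to a fixed point):
  FIRST(L) = { 'id' }

From T → x L:
  - x is a terminal: add 'x' and stop
From T → L f x:
  - L is a non-terminal: add FIRST(L) \ {ε} = { 'id' }
    L is not nullable, so stop
From T → f T:
  - f is a terminal: add 'f' and stop

Collecting: FIRST(T) = { 'f', 'id', 'x' }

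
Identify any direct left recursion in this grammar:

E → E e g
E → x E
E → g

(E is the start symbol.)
E → E e g: LEFT RECURSIVE (starts with E)
E → x E: starts with x
E → g: starts with g

The grammar has direct left recursion on: E.

Answer: Yes, E is left-recursive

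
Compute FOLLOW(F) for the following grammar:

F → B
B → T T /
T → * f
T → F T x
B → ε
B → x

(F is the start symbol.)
{ $, '*', 'x' }

F is the start symbol, so $ ∈ FOLLOW(F).
In T → F T x: F is followed by T x, add FIRST(T x) \ {ε} = { '*', 'x' }

Taking the union: FOLLOW(F) = { $, '*', 'x' }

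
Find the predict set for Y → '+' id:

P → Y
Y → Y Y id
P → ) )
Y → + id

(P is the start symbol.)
{ '+' }

PREDICT(Y → '+' id) = (FIRST(RHS) \ {ε}) ∪ (FOLLOW(Y) if ε ∈ FIRST(RHS), i.e. RHS ⇒* ε)
FIRST('+' id) = { '+' }
ε ∉ FIRST('+' id), so FOLLOW(Y) is not added.
PREDICT(Y → '+' id) = { '+' }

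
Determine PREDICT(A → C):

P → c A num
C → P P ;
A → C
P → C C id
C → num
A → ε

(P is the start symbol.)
{ 'c', 'num' }

PREDICT(A → C) = (FIRST(RHS) \ {ε}) ∪ (FOLLOW(A) if ε ∈ FIRST(RHS), i.e. RHS ⇒* ε)
FIRST(C) = { 'c', 'num' }
FIRST(C) = { 'c', 'num' }
ε ∉ FIRST(C), so FOLLOW(A) is not added.
PREDICT(A → C) = { 'c', 'num' }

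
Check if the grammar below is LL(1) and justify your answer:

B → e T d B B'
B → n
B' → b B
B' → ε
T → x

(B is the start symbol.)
No. Predict set conflict for B': { 'b' }

A grammar is LL(1) if for each non-terminal N with multiple productions, the predict sets of those productions are pairwise disjoint, where PREDICT(N → α) = (FIRST(α) \ {ε}) ∪ (FOLLOW(N) if α ⇒* ε).

Relevant sets:
  FOLLOW(B') = { $, 'b' }

For B:
  PREDICT(B → e T d B B') = { 'e' }
  PREDICT(B → n) = { 'n' }
For B':
  PREDICT(B' → b B) = { 'b' }
  PREDICT(B' → ε) = { $, 'b' }
T has a single production, so nothing to check there.

Conflict found: Predict set conflict for B': { 'b' }
The grammar is NOT LL(1).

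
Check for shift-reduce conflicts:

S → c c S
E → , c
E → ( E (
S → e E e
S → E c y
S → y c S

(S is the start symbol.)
A shift-reduce conflict occurs when an LR(0) state has both:
  - a complete (reduce) item [A → α .] (dot at the end), and
  - a shift item [B → β . c γ] (dot before a terminal).

Augment with S' → S and build the canonical LR(0) collection (I0 = CLOSURE({[S' → . S]}), then GOTO on every symbol after a dot until no new states appear). It has 19 states:
  I0: { [E → . ( E (], [E → . , c], [S → . E c y], [S → . c c S], [S → . e E e], [S → . y c S], [S' → . S] }  — shift
  I1: { [E → ( . E (], [E → . ( E (], [E → . , c] }  — shift
  I2: { [E → , . c] }  — shift
  I3: { [S → E . c y] }  — shift
  I4: { [S' → S .] }  — accept
  I5: { [S → c . c S] }  — shift
  I6: { [E → . ( E (], [E → . , c], [S → e . E e] }  — shift
  I7: { [S → y . c S] }  — shift
  I8: { [E → . ( E (], [E → . , c], [S → . E c y], [S → . c c S], [S → . e E e], [S → . y c S], [S → y c . S] }  — shift
  I9: { [S → y c S .] }  — reduce
  I10: { [S → e E . e] }  — shift
  I11: { [S → e E e .] }  — reduce
  I12: { [E → . ( E (], [E → . , c], [S → . E c y], [S → . c c S], [S → . e E e], [S → . y c S], [S → c c . S] }  — shift
  I13: { [S → c c S .] }  — reduce
  I14: { [S → E c . y] }  — shift
  I15: { [S → E c y .] }  — reduce
  I16: { [E → , c .] }  — reduce
  I17: { [E → ( E . (] }  — shift
  I18: { [E → ( E ( .] }  — reduce

No state contains both a complete item and a shift item.

Answer: No shift-reduce conflicts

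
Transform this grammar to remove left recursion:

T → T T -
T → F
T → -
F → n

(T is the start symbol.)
T → F T'
T → - T'
T' → T - T'
T' → ε
F → n

T is directly left-recursive. The standard transformation for
  A → A α₁ | ... | A α_m | β₁ | ... | β_n
is
  A  → β₁ A' | ... | β_n A'
  A' → α₁ A' | ... | α_m A' | ε

T → F becomes T → F T'
T → - becomes T → - T'
T → T T - becomes T' → T - T'
Add T' → ε

Productions for other non-terminals are unchanged:
  F → n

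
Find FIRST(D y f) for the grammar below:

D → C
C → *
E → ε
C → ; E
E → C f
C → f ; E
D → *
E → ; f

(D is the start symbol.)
{ '*', ';', 'f' }

FIRST sets of the non-terminals involved (from the grammar, by fixed-point iteration):
  FIRST(D) = { '*', ';', 'f' }

To compute FIRST(D y f), process the symbols left to right:
Symbol D is a non-terminal. Add FIRST(D) \ {ε} = { '*', ';', 'f' }
D is not nullable (ε ∉ FIRST(D)), so stop here.
FIRST(D y f) = { '*', ';', 'f' }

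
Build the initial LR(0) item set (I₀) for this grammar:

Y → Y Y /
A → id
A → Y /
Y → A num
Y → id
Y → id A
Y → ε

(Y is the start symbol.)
{ [A → . Y /], [A → . id], [Y → . A num], [Y → . Y Y /], [Y → . id A], [Y → . id], [Y → .], [Y' → . Y] }

First, augment the grammar with Y' → Y
I₀ = CLOSURE({ [Y' → . Y] }):
  [Y' → . Y] has the dot before Y: add [Y → . Y Y /], [Y → . A num], [Y → . id], [Y → . id A], [Y → .]
  [Y → . A num] has the dot before A: add [A → . id], [A → . Y /]
No further items can be added.

I₀ = { [A → . Y /], [A → . id], [Y → . A num], [Y → . Y Y /], [Y → . id A], [Y → . id], [Y → .], [Y' → . Y] }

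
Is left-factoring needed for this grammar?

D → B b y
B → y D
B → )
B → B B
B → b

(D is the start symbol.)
No, left-factoring is not needed

Left-factoring is needed when two productions for the same non-terminal
share a common prefix on the right-hand side.

Productions for B:
  B → y D
  B → )
  B → B B
  B → b

No common prefixes found.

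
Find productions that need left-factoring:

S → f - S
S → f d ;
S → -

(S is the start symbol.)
Yes, S has productions with common prefix 'f'

Left-factoring is needed when two productions for the same non-terminal
share a common prefix on the right-hand side.

Productions for S:
  S → f - S
  S → f d ;
  S → -

Found common prefix 'f' in productions for S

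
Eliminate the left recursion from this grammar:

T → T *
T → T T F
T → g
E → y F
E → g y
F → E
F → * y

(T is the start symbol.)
T → g T'
T' → * T'
T' → T F T'
T' → ε
E → y F
E → g y
F → E
F → * y

T is directly left-recursive. The standard transformation for
  A → A α₁ | ... | A α_m | β₁ | ... | β_n
is
  A  → β₁ A' | ... | β_n A'
  A' → α₁ A' | ... | α_m A' | ε

T → g becomes T → g T'
T → T * becomes T' → * T'
T → T T F becomes T' → T F T'
Add T' → ε

Productions for other non-terminals are unchanged:
  E → y F
  E → g y
  F → E
  F → * y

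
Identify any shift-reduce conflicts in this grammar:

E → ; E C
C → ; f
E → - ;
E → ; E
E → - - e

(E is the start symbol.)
Yes — I4: [E → ; E .] vs [C → . ; f]

A shift-reduce conflict occurs when an LR(0) state has both:
  - a complete (reduce) item [A → α .] (dot at the end), and
  - a shift item [B → β . c γ] (dot before a terminal).

Augment with E' → E and build the canonical LR(0) collection (I0 = CLOSURE({[E' → . E]}), then GOTO on every symbol after a dot until no new states appear). It has 11 states:
  I0: { [E → . - - e], [E → . - ;], [E → . ; E C], [E → . ; E], [E' → . E] }  — shift
  I1: { [E → - . - e], [E → - . ;] }  — shift
  I2: { [E → . - - e], [E → . - ;], [E → . ; E C], [E → . ; E], [E → ; . E C], [E → ; . E] }  — shift
  I3: { [E' → E .] }  — accept
  I4: { [C → . ; f], [E → ; E . C], [E → ; E .] }  — shift, reduce
  I5: { [C → ; . f] }  — shift
  I6: { [E → ; E C .] }  — reduce
  I7: { [C → ; f .] }  — reduce
  I8: { [E → - - . e] }  — shift
  I9: { [E → - ; .] }  — reduce
  I10: { [E → - - e .] }  — reduce

I4 contains reduce item [E → ; E .] and shift item [C → . ; f] — shift-reduce conflict.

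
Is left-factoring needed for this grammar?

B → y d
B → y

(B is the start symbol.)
Yes, B has productions with common prefix 'y'

Left-factoring is needed when two productions for the same non-terminal
share a common prefix on the right-hand side.

Productions for B:
  B → y d
  B → y

Found common prefix 'y' in productions for B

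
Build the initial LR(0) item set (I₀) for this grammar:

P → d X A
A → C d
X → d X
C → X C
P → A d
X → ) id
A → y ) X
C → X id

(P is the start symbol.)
First, augment the grammar with P' → P
I₀ = CLOSURE({ [P' → . P] }):
  [P' → . P] has the dot before P: add [P → . d X A], [P → . A d]
  [P → . A d] has the dot before A: add [A → . C d], [A → . y ) X]
  [A → . C d] has the dot before C: add [C → . X C], [C → . X id]
  [C → . X C] has the dot before X: add [X → . d X], [X → . ) id]
No further items can be added.

I₀ = { [A → . C d], [A → . y ) X], [C → . X C], [C → . X id], [P → . A d], [P → . d X A], [P' → . P], [X → . ) id], [X → . d X] }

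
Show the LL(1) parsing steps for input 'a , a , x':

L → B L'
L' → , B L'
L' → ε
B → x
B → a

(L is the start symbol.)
Stack is shown with the top on the left.

Stack     Input        Action
-----------------------------
L $       a , a , x $  output L → B L'
B L' $    a , a , x $  output B → a
a L' $    a , a , x $  match 'a'
L' $      , a , x $    output L' → , B L'
, B L' $  , a , x $    match ','
B L' $    a , x $      output B → a
a L' $    a , x $      match 'a'
L' $      , x $        output L' → , B L'
, B L' $  , x $        match ','
B L' $    x $          output B → x
x L' $    x $          match 'x'
L' $      $            output L' → ε
$         $            accept

The string is accepted.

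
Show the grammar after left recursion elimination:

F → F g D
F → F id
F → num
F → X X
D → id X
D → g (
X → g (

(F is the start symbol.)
F is directly left-recursive. The standard transformation for
  A → A α₁ | ... | A α_m | β₁ | ... | β_n
is
  A  → β₁ A' | ... | β_n A'
  A' → α₁ A' | ... | α_m A' | ε

F → num becomes F → num F'
F → X X becomes F → X X F'
F → F g D becomes F' → g D F'
F → F id becomes F' → id F'
Add F' → ε

Productions for other non-terminals are unchanged:
  D → id X
  D → g (
  X → g (

Resulting grammar:
F → num F'
F → X X F'
F' → g D F'
F' → id F'
F' → ε
D → id X
D → g (
X → g (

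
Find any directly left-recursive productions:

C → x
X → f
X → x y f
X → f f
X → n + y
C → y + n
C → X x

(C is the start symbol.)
No direct left recursion

Direct left recursion occurs when N → N α for some non-terminal N (the right-hand side begins with the left-hand side itself).

C → x: starts with x
X → f: starts with f
X → x y f: starts with x
X → f f: starts with f
X → n + y: starts with n
C → y + n: starts with y
C → X x: starts with X

No direct left recursion found.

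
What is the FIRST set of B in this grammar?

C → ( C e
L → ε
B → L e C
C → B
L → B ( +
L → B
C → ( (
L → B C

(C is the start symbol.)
{ 'e' }

To compute FIRST(B), examine every production with B on the left-hand side, reading each right-hand side left to right until a non-nullable symbol is reached.

FIRST sets of the other non-terminals involved (by the same procedure, iterated to a fixed point):
  FIRST(L) = { 'e', ε }

From B → L e C:
  - L is a non-terminal: add FIRST(L) \ {ε} = { 'e' }
    L is nullable, so continue to the next symbol
  - e is a terminal: add 'e' and stop

Collecting: FIRST(B) = { 'e' }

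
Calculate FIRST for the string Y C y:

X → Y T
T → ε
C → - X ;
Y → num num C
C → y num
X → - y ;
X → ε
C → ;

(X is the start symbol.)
FIRST sets of the non-terminals involved (from the grammar, by fixed-point iteration):
  FIRST(Y) = { 'num' }

To compute FIRST(Y C y), process the symbols left to right:
Symbol Y is a non-terminal. Add FIRST(Y) \ {ε} = { 'num' }
Y is not nullable (ε ∉ FIRST(Y)), so stop here.
FIRST(Y C y) = { 'num' }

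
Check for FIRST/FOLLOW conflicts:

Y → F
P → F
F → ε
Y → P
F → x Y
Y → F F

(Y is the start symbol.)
Nullable non-terminals: F, P, Y.
FIRST sets used below: FIRST(F) = { 'x', ε }, FIRST(P) = { 'x', ε }

F: nullable alternative(s) F → ε; FOLLOW(F) = { $, 'x' }
  F → ε: FIRST \ {ε} = { } — this is the only nullable alternative, skip
  F → x Y: FIRST \ {ε} = { 'x' } — overlaps FOLLOW(F) on { 'x' }: CONFLICT
P has a nullable alternative but only one production, so nothing to check.

Y: nullable alternative(s) Y → F, Y → P, Y → F F; FOLLOW(Y) = { $, 'x' }
  Y → F: FIRST \ {ε} = { 'x' } — overlaps FOLLOW(Y) on { 'x' }: CONFLICT
  Y → P: FIRST \ {ε} = { 'x' } — overlaps FOLLOW(Y) on { 'x' }: CONFLICT
  Y → F F: FIRST \ {ε} = { 'x' } — overlaps FOLLOW(Y) on { 'x' }: CONFLICT

So the grammar has 4 FIRST/FOLLOW conflicts (marked CONFLICT above).

Answer: Yes. Y → F with FOLLOW(Y) on { 'x' }; Y → P with FOLLOW(Y) on { 'x' }; Y → F F with FOLLOW(Y) on { 'x' }; F → x Y with FOLLOW(F) on { 'x' }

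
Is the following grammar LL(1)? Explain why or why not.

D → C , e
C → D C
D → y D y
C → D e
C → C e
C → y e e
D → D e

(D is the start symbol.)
No. Predict set conflict for D: { 'y' }

Relevant sets:
  FIRST(C) = { 'y' }
  FIRST(D) = { 'y' }

For D:
  PREDICT(D → C ',' e) = { 'y' }
  PREDICT(D → y D y) = { 'y' }
  PREDICT(D → D e) = { 'y' }
For C:
  PREDICT(C → D C) = { 'y' }
  PREDICT(C → D e) = { 'y' }
  PREDICT(C → C e) = { 'y' }
  PREDICT(C → y e e) = { 'y' }

Conflict found: Predict set conflict for D: { 'y' }
The grammar is NOT LL(1).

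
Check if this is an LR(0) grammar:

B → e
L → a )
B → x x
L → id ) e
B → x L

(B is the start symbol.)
A grammar is LR(0) if no state in the canonical LR(0) collection has:
  - both a shift item (dot before a terminal) and a complete item (shift-reduce conflict), or
  - two or more complete items (reduce-reduce conflict; the accept item [B' → B .] counts as a complete item here).

Augment with B' → B and build the canonical LR(0) collection (I0 = CLOSURE({[B' → . B]}), then GOTO on every symbol after a dot until no new states appear). It has 11 states:
  I0: { [B → . e], [B → . x L], [B → . x x], [B' → . B] }  — shift
  I1: { [B' → B .] }  — accept
  I2: { [B → e .] }  — reduce
  I3: { [B → x . L], [B → x . x], [L → . a )], [L → . id ) e] }  — shift
  I4: { [B → x L .] }  — reduce
  I5: { [L → a . )] }  — shift
  I6: { [L → id . ) e] }  — shift
  I7: { [B → x x .] }  — reduce
  I8: { [L → id ) . e] }  — shift
  I9: { [L → id ) e .] }  — reduce
  I10: { [L → a ) .] }  — reduce

Every state is either a pure shift/goto state or contains exactly one complete item and nothing to shift — no conflicts. The grammar is LR(0).

Answer: Yes, the grammar is LR(0)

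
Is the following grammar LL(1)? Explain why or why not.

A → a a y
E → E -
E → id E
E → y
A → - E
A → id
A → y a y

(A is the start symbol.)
A grammar is LL(1) if for each non-terminal N with multiple productions, the predict sets of those productions are pairwise disjoint, where PREDICT(N → α) = (FIRST(α) \ {ε}) ∪ (FOLLOW(N) if α ⇒* ε).

Relevant sets:
  FIRST(E) = { 'id', 'y' }

For A:
  PREDICT(A → a a y) = { 'a' }
  PREDICT(A → '-' E) = { '-' }
  PREDICT(A → id) = { 'id' }
  PREDICT(A → y a y) = { 'y' }
For E:
  PREDICT(E → E '-') = { 'id', 'y' }
  PREDICT(E → id E) = { 'id' }
  PREDICT(E → y) = { 'y' }

Conflict found: Predict set conflict for E: { 'id' }
The grammar is NOT LL(1).

Answer: No. Predict set conflict for E: { 'id' }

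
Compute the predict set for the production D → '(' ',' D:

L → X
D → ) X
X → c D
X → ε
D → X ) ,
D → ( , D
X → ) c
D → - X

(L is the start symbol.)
{ '(' }

PREDICT(D → '(' ',' D) = (FIRST(RHS) \ {ε}) ∪ (FOLLOW(D) if ε ∈ FIRST(RHS), i.e. RHS ⇒* ε)
FIRST('(' ',' D) = { '(' }
ε ∉ FIRST('(' ',' D), so FOLLOW(D) is not added.
PREDICT(D → '(' ',' D) = { '(' }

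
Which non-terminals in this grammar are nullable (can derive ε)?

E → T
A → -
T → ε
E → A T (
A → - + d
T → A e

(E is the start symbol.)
{ 'E', 'T' }

A non-terminal is nullable if it can derive ε (the empty string): either it has an ε-production, or it has a production whose right-hand side consists entirely of nullable non-terminals.

ε-productions: T → ε
So T is immediately nullable.
E → T: every symbol on the right is nullable, so E is nullable too.
No further non-terminal can be added: every production for the remaining non-terminals contains a terminal or a non-nullable non-terminal.
Nullable = { 'E', 'T' }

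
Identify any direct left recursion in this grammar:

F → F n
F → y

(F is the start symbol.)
F → F n: LEFT RECURSIVE (starts with F)
F → y: starts with y

The grammar has direct left recursion on: F.

Answer: Yes, F is left-recursive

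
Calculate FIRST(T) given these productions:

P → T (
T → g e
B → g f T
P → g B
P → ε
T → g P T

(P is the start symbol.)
{ 'g' }

From T → g e:
  - g is a terminal: add 'g' and stop
From T → g P T:
  - g is a terminal: add 'g' and stop

Collecting: FIRST(T) = { 'g' }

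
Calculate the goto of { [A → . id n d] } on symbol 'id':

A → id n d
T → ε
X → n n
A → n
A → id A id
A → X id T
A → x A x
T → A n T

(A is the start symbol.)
{ [A → id . n d] }

GOTO(I, 'id') = CLOSURE({ [A → αX.β] : [A → α.Xβ] ∈ I, X = 'id' })

Items with dot before 'id', with the dot advanced:
  [A → . id n d] → [A → id . n d]
Closure adds nothing (no advanced item has the dot before a non-terminal).

GOTO = { [A → id . n d] }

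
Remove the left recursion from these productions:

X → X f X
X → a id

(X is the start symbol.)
X is directly left-recursive. The standard transformation for
  A → A α₁ | ... | A α_m | β₁ | ... | β_n
is
  A  → β₁ A' | ... | β_n A'
  A' → α₁ A' | ... | α_m A' | ε

X → a id becomes X → a id X'
X → X f X becomes X' → f X X'
Add X' → ε

Resulting grammar:
X → a id X'
X' → f X X'
X' → ε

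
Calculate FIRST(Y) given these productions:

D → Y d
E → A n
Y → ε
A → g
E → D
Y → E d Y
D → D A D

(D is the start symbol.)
To compute FIRST(Y), examine every production with Y on the left-hand side, reading each right-hand side left to right until a non-nullable symbol is reached.

FIRST sets of the other non-terminals involved (by the same procedure, iterated to a fixed point):
  FIRST(E) = { 'd', 'g' }

From Y → ε:
  - ε-production, so ε ∈ FIRST(Y)
From Y → E d Y:
  - E is a non-terminal: add FIRST(E) \ {ε} = { 'd', 'g' }
    E is not nullable, so stop

Collecting: FIRST(Y) = { 'd', 'g', ε }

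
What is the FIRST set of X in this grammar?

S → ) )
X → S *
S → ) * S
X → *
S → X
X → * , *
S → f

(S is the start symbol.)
{ ')', '*', 'f' }

To compute FIRST(X), examine every production with X on the left-hand side, reading each right-hand side left to right until a non-nullable symbol is reached.

FIRST sets of the other non-terminals involved (by the same procedure, iterated to a fixed point):
  FIRST(S) = { ')', '*', 'f' }

From X → S *:
  - S is a non-terminal: add FIRST(S) \ {ε} = { ')', '*', 'f' }
    S is not nullable, so stop
From X → *:
  - '*' is a terminal: add '*' and stop
From X → * , *:
  - '*' is a terminal: add '*' and stop

Collecting: FIRST(X) = { ')', '*', 'f' }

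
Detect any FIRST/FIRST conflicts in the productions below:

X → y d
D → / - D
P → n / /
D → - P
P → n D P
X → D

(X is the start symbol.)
FIRST sets of the non-terminals at (or reachable through a nullable prefix from) the front of some alternative:
  FIRST(D) = { '-', '/' }

Productions for X:
  X → y d: FIRST = { 'y' }
  X → D: FIRST = { '-', '/' }
Productions for D:
  D → / - D: FIRST = { '/' }
  D → - P: FIRST = { '-' }
Productions for P:
  P → n / /: FIRST = { 'n' }
  P → n D P: FIRST = { 'n' }

Conflict for P: P → n / / and P → n D P
  Overlap: { 'n' }

Answer: Yes. P → n '/' '/' / P → n D P on { 'n' }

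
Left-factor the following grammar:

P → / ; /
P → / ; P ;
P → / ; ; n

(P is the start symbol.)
P → / ; P'
P' → /
P' → P ;
P' → ; n

Left-factoring transforms A → αβ₁ | αβ₂ into A → αA' and A' → β₁ | β₂
(α is the longest common prefix among the alternatives). Repeat until
no nonterminal has two alternatives with a common prefix.

Round 1: P has alternatives sharing prefix '/ ;'. Introduce P': P → / ; P'
  Add: P' → /
  Add: P' → P ;
  Add: P' → ; n

No remaining common prefixes — done.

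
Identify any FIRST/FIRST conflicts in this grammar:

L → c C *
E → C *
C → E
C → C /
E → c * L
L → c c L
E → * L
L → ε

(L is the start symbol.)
Yes. L → c C '*' / L → c c L on { 'c' }; E → C '*' / E → c '*' L on { 'c' }; E → C '*' / E → '*' L on { '*' }; C → E / C → C '/' on { '*', 'c' }

A FIRST/FIRST conflict occurs when two productions N → α and N → β for the same non-terminal have FIRST(α) ∩ FIRST(β) ≠ ∅ (with ε ∈ FIRST of a nullable right-hand side, so two nullable alternatives also conflict).

FIRST sets of the non-terminals at (or reachable through a nullable prefix from) the front of some alternative:
  FIRST(C) = { '*', 'c' }
  FIRST(E) = { '*', 'c' }

Productions for L:
  L → c C *: FIRST = { 'c' }
  L → c c L: FIRST = { 'c' }
  L → ε: FIRST = { ε }
Productions for E:
  E → C *: FIRST = { '*', 'c' }
  E → c * L: FIRST = { 'c' }
  E → * L: FIRST = { '*' }
Productions for C:
  C → E: FIRST = { '*', 'c' }
  C → C /: FIRST = { '*', 'c' }

Conflict for L: L → c C * and L → c c L
  Overlap: { 'c' }
Conflict for E: E → C * and E → c * L
  Overlap: { 'c' }
Conflict for E: E → C * and E → * L
  Overlap: { '*' }
Conflict for C: C → E and C → C /
  Overlap: { '*', 'c' }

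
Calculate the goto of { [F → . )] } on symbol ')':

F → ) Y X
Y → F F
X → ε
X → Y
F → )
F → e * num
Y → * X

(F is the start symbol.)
GOTO(I, ')') = CLOSURE({ [A → αX.β] : [A → α.Xβ] ∈ I, X = ')' })

Items with dot before ')', with the dot advanced:
  [F → . )] → [F → ) .]
Closure adds nothing (no advanced item has the dot before a non-terminal).

GOTO = { [F → ) .] }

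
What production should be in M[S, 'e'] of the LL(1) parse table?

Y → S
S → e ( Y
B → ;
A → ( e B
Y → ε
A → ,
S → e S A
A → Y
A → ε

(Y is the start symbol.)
To find M[S, 'e'], we find productions for S where 'e' is in the predict set (PREDICT(N → α) = (FIRST(α) \ {ε}) ∪ (FOLLOW(N) if α ⇒* ε)).

S → e ( Y: PREDICT = { 'e' }
  'e' is in predict set, so this production goes in M[S, 'e']
S → e S A: PREDICT = { 'e' }
  'e' is in predict set, so this production goes in M[S, 'e']

M[S, 'e'] = S → e ( Y, S → e S A  (a multiply-defined cell — the grammar is not LL(1))

Answer: S → e ( Y, S → e S A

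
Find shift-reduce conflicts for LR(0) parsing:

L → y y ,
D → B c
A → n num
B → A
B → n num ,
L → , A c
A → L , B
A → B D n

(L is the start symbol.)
A shift-reduce conflict occurs when an LR(0) state has both:
  - a complete (reduce) item [A → α .] (dot at the end), and
  - a shift item [B → β . c γ] (dot before a terminal).

Augment with L' → L and build the canonical LR(0) collection (I0 = CLOSURE({[L' → . L]}), then GOTO on every symbol after a dot until no new states appear). It has 20 states:
  I0: { [L → . , A c], [L → . y y ,], [L' → . L] }  — shift
  I1: { [A → . B D n], [A → . L , B], [A → . n num], [B → . A], [B → . n num ,], [L → , . A c], [L → . , A c], [L → . y y ,] }  — shift
  I2: { [L' → L .] }  — accept
  I3: { [L → y . y ,] }  — shift
  I4: { [L → y y . ,] }  — shift
  I5: { [L → y y , .] }  — reduce
  I6: { [B → A .], [L → , A . c] }  — shift, reduce
  I7: { [A → . B D n], [A → . L , B], [A → . n num], [A → B . D n], [B → . A], [B → . n num ,], [D → . B c], [L → . , A c], [L → . y y ,] }  — shift
  I8: { [A → L . , B] }  — shift
  I9: { [A → n . num], [B → n . num ,] }  — shift
  I10: { [A → n num .], [B → n num . ,] }  — shift, reduce
  I11: { [B → n num , .] }  — reduce
  I12: { [A → . B D n], [A → . L , B], [A → . n num], [A → L , . B], [B → . A], [B → . n num ,], [L → . , A c], [L → . y y ,] }  — shift
  I13: { [B → A .] }  — reduce
  I14: { [A → . B D n], [A → . L , B], [A → . n num], [A → B . D n], [A → L , B .], [B → . A], [B → . n num ,], [D → . B c], [L → . , A c], [L → . y y ,] }  — shift, reduce
  I15: { [A → . B D n], [A → . L , B], [A → . n num], [A → B . D n], [B → . A], [B → . n num ,], [D → . B c], [D → B . c], [L → . , A c], [L → . y y ,] }  — shift
  I16: { [A → B D . n] }  — shift
  I17: { [A → B D n .] }  — reduce
  I18: { [D → B c .] }  — reduce
  I19: { [L → , A c .] }  — reduce

I6 contains reduce item [B → A .] and shift item [L → , A . c] — shift-reduce conflict.
I10 contains reduce item [A → n num .] and shift item [B → n num . ,] — shift-reduce conflict.
I14 contains reduce item [A → L , B .] and shift items [A → . n num], [B → . n num ,], [L → . , A c], [L → . y y ,] — shift-reduce conflict.

Answer: Yes — I6: [B → A .] vs [L → , A . c]; I10: [A → n num .] vs [B → n num . ,]; I14: [A → L , B .] vs [A → . n num]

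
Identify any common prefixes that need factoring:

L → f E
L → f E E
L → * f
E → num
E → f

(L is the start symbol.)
Yes, L has productions with common prefix 'f E'

Left-factoring is needed when two productions for the same non-terminal
share a common prefix on the right-hand side.

Productions for L:
  L → f E
  L → f E E
  L → * f
Productions for E:
  E → num
  E → f

Found common prefix 'f E' in productions for L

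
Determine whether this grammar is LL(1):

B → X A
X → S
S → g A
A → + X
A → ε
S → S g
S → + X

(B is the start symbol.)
A grammar is LL(1) if for each non-terminal N with multiple productions, the predict sets of those productions are pairwise disjoint, where PREDICT(N → α) = (FIRST(α) \ {ε}) ∪ (FOLLOW(N) if α ⇒* ε).

Relevant sets:
  FIRST(S) = { '+', 'g' }
  FOLLOW(A) = { $, '+', 'g' }

For S:
  PREDICT(S → g A) = { 'g' }
  PREDICT(S → S g) = { '+', 'g' }
  PREDICT(S → '+' X) = { '+' }
For A:
  PREDICT(A → '+' X) = { '+' }
  PREDICT(A → ε) = { $, '+', 'g' }
B, X have a single production, so nothing to check there.

Conflict found: Predict set conflict for S: { 'g' }
The grammar is NOT LL(1).

Answer: No. Predict set conflict for S: { 'g' }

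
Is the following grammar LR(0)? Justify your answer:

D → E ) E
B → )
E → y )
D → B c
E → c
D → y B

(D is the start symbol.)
No. Reduce-reduce conflict: [B → ) .] and [E → y ) .]

Augment with D' → D and build the canonical LR(0) collection (I0 = CLOSURE({[D' → . D]}), then GOTO on every symbol after a dot until no new states appear). It has 14 states:
  I0: { [B → . )], [D → . B c], [D → . E ) E], [D → . y B], [D' → . D], [E → . c], [E → . y )] }  — shift
  I1: { [B → ) .] }  — reduce
  I2: { [D → B . c] }  — shift
  I3: { [D' → D .] }  — accept
  I4: { [D → E . ) E] }  — shift
  I5: { [E → c .] }  — reduce
  I6: { [B → . )], [D → y . B], [E → y . )] }  — shift
  I7: { [B → ) .], [E → y ) .] }  — 2 reduces
  I8: { [D → y B .] }  — reduce
  I9: { [D → E ) . E], [E → . c], [E → . y )] }  — shift
  I10: { [D → E ) E .] }  — reduce
  I11: { [E → y . )] }  — shift
  I12: { [E → y ) .] }  — reduce
  I13: { [D → B c .] }  — reduce

Conflict in state I7:
  Reduce-reduce conflict: [B → ) .] and [E → y ) .]
So the grammar is NOT LR(0).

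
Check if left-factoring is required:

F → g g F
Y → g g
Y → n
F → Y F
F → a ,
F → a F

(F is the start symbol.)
Left-factoring is needed when two productions for the same non-terminal
share a common prefix on the right-hand side.

Productions for F:
  F → g g F
  F → Y F
  F → a ,
  F → a F
Productions for Y:
  Y → g g
  Y → n

Found common prefix 'a' in productions for F

Answer: Yes, F has productions with common prefix 'a'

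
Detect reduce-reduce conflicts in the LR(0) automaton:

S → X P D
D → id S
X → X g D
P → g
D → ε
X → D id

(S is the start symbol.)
Yes — I7: [D → .] vs [P → g .]

A reduce-reduce conflict occurs when an LR(0) state has two complete items [A → α .] and [B → β .] — both call for a reduction, and with no lookahead the parser cannot choose between them.

Augment with S' → S and build the canonical LR(0) collection (I0 = CLOSURE({[S' → . S]}), then GOTO on every symbol after a dot until no new states appear). It has 11 states:
  I0: { [D → . id S], [D → .], [S → . X P D], [S' → . S], [X → . D id], [X → . X g D] }  — shift, reduce
  I1: { [X → D . id] }  — shift
  I2: { [S' → S .] }  — accept
  I3: { [P → . g], [S → X . P D], [X → X . g D] }  — shift
  I4: { [D → . id S], [D → .], [D → id . S], [S → . X P D], [X → . D id], [X → . X g D] }  — shift, reduce
  I5: { [D → id S .] }  — reduce
  I6: { [D → . id S], [D → .], [S → X P . D] }  — shift, reduce
  I7: { [D → . id S], [D → .], [P → g .], [X → X g . D] }  — shift, 2 reduces
  I8: { [X → X g D .] }  — reduce
  I9: { [S → X P D .] }  — reduce
  I10: { [X → D id .] }  — reduce

I7 contains complete items [D → .], [P → g .] — reduce-reduce conflict.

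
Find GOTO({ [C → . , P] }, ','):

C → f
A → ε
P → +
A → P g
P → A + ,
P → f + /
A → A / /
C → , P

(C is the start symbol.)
GOTO(I, ',') = CLOSURE({ [A → αX.β] : [A → α.Xβ] ∈ I, X = ',' })

Items with dot before ',', with the dot advanced:
  [C → . , P] → [C → , . P]
Closure of the advanced items:
  [C → , . P] has the dot before P: add [P → . +], [P → . A + ,], [P → . f + /]
  [P → . A + ,] has the dot before A: add [A → .], [A → . P g], [A → . A / /]

GOTO = { [A → . A / /], [A → . P g], [A → .], [C → , . P], [P → . +], [P → . A + ,], [P → . f + /] }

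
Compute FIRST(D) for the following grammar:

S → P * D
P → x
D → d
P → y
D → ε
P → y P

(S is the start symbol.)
To compute FIRST(D), examine every production with D on the left-hand side, reading each right-hand side left to right until a non-nullable symbol is reached.

From D → d:
  - d is a terminal: add 'd' and stop
From D → ε:
  - ε-production, so ε ∈ FIRST(D)

Collecting: FIRST(D) = { 'd', ε }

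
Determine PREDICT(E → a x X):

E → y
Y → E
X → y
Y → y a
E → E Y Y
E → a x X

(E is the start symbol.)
{ 'a' }

PREDICT(E → a x X) = (FIRST(RHS) \ {ε}) ∪ (FOLLOW(E) if ε ∈ FIRST(RHS), i.e. RHS ⇒* ε)
FIRST(a x X) = { 'a' }
ε ∉ FIRST(a x X), so FOLLOW(E) is not added.
PREDICT(E → a x X) = { 'a' }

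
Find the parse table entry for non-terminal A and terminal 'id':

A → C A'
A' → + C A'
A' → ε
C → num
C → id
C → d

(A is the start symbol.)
A → C A'

To find M[A, 'id'], we find productions for A where 'id' is in the predict set (PREDICT(N → α) = (FIRST(α) \ {ε}) ∪ (FOLLOW(N) if α ⇒* ε)).

Relevant sets:
  FIRST(C) = { 'd', 'id', 'num' }

A → C A': PREDICT = { 'd', 'id', 'num' }
  'id' is in predict set, so this production goes in M[A, 'id']

M[A, 'id'] = A → C A'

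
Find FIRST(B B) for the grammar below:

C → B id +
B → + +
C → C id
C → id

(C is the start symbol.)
{ '+' }

FIRST sets of the non-terminals involved (from the grammar, by fixed-point iteration):
  FIRST(B) = { '+' }

To compute FIRST(B B), process the symbols left to right:
Symbol B is a non-terminal. Add FIRST(B) \ {ε} = { '+' }
B is not nullable (ε ∉ FIRST(B)), so stop here.
FIRST(B B) = { '+' }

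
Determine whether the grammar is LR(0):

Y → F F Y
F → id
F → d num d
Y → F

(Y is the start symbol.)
No. Shift-reduce conflict between [Y → F .] and [F → . d num d]

A grammar is LR(0) if no state in the canonical LR(0) collection has:
  - both a shift item (dot before a terminal) and a complete item (shift-reduce conflict), or
  - two or more complete items (reduce-reduce conflict; the accept item [Y' → Y .] counts as a complete item here).

Augment with Y' → Y and build the canonical LR(0) collection (I0 = CLOSURE({[Y' → . Y]}), then GOTO on every symbol after a dot until no new states appear). It has 9 states:
  I0: { [F → . d num d], [F → . id], [Y → . F F Y], [Y → . F], [Y' → . Y] }  — shift
  I1: { [F → . d num d], [F → . id], [Y → F . F Y], [Y → F .] }  — shift, reduce
  I2: { [Y' → Y .] }  — accept
  I3: { [F → d . num d] }  — shift
  I4: { [F → id .] }  — reduce
  I5: { [F → d num . d] }  — shift
  I6: { [F → d num d .] }  — reduce
  I7: { [F → . d num d], [F → . id], [Y → . F F Y], [Y → . F], [Y → F F . Y] }  — shift
  I8: { [Y → F F Y .] }  — reduce

Conflict in state I1:
  Shift-reduce conflict between [Y → F .] and [F → . d num d]
So the grammar is NOT LR(0).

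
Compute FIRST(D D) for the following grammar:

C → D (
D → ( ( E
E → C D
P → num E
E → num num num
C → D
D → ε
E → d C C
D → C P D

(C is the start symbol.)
FIRST sets of the non-terminals involved (from the grammar, by fixed-point iteration):
  FIRST(D) = { '(', 'num', ε }

To compute FIRST(D D), process the symbols left to right:
Symbol D is a non-terminal. Add FIRST(D) \ {ε} = { '(', 'num' }
D is nullable (ε ∈ FIRST(D)), continue to the next symbol.
Symbol D is a non-terminal. Add FIRST(D) \ {ε} = { '(', 'num' }
D is nullable (ε ∈ FIRST(D)), continue to the next symbol.
All symbols are nullable, so ε is in the result.
FIRST(D D) = { '(', 'num', ε }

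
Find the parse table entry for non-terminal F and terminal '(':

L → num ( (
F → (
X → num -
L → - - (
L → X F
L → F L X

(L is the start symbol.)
To find M[F, '('], we find productions for F where '(' is in the predict set (PREDICT(N → α) = (FIRST(α) \ {ε}) ∪ (FOLLOW(N) if α ⇒* ε)).

F → (: PREDICT = { '(' }
  '(' is in predict set, so this production goes in M[F, '(']

M[F, '('] = F → (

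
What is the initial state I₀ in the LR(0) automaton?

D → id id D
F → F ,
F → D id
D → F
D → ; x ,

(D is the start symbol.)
{ [D → . ; x ,], [D → . F], [D → . id id D], [D' → . D], [F → . D id], [F → . F ,] }

First, augment the grammar with D' → D
I₀ = CLOSURE({ [D' → . D] }):
  [D' → . D] has the dot before D: add [D → . id id D], [D → . F], [D → . ; x ,]
  [D → . F] has the dot before F: add [F → . F ,], [F → . D id]
No further items can be added.

I₀ = { [D → . ; x ,], [D → . F], [D → . id id D], [D' → . D], [F → . D id], [F → . F ,] }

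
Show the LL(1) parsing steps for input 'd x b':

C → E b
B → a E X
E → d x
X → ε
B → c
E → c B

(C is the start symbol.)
LL(1) parsing maintains a stack (initially the start symbol over $) and the input. At each step: if the stack top is a terminal, match it against the current input token; if it is a non-terminal N, replace it with the RHS of M[N, lookahead] (the unique production whose predict set contains the lookahead).

Stack is shown with the top on the left.

Stack    Input    Action
------------------------
C $      d x b $  output C → E b
E b $    d x b $  output E → d x
d x b $  d x b $  match 'd'
x b $    x b $    match 'x'
b $      b $      match 'b'
$        $        accept

The string is accepted.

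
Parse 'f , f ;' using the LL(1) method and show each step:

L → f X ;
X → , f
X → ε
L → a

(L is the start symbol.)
LL(1) parsing maintains a stack (initially the start symbol over $) and the input. At each step: if the stack top is a terminal, match it against the current input token; if it is a non-terminal N, replace it with the RHS of M[N, lookahead] (the unique production whose predict set contains the lookahead).

Stack is shown with the top on the left.

Stack    Input      Action
--------------------------
L $      f , f ; $  output L → f X ;
f X ; $  f , f ; $  match 'f'
X ; $    , f ; $    output X → , f
, f ; $  , f ; $    match ','
f ; $    f ; $      match 'f'
; $      ; $        match ';'
$        $          accept

The string is accepted.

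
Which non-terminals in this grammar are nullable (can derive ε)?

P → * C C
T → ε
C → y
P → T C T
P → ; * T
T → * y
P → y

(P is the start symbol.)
A non-terminal is nullable if it can derive ε (the empty string): either it has an ε-production, or it has a production whose right-hand side consists entirely of nullable non-terminals.

ε-productions: T → ε
So T is immediately nullable.
No further non-terminal can be added: every production for the remaining non-terminals contains a terminal or a non-nullable non-terminal.
Nullable = { 'T' }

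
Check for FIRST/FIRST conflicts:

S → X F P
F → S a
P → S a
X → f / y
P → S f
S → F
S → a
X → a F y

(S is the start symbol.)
FIRST sets of the non-terminals at (or reachable through a nullable prefix from) the front of some alternative:
  FIRST(X) = { 'a', 'f' }
  FIRST(F) = { 'a', 'f' }
  FIRST(S) = { 'a', 'f' }

Productions for S:
  S → X F P: FIRST = { 'a', 'f' }
  S → F: FIRST = { 'a', 'f' }
  S → a: FIRST = { 'a' }
Productions for P:
  P → S a: FIRST = { 'a', 'f' }
  P → S f: FIRST = { 'a', 'f' }
Productions for X:
  X → f / y: FIRST = { 'f' }
  X → a F y: FIRST = { 'a' }
F has only one production, so no FIRST/FIRST conflict is possible there.

Conflict for S: S → X F P and S → F
  Overlap: { 'a', 'f' }
Conflict for S: S → X F P and S → a
  Overlap: { 'a' }
Conflict for S: S → F and S → a
  Overlap: { 'a' }
Conflict for P: P → S a and P → S f
  Overlap: { 'a', 'f' }

Answer: Yes. S → X F P / S → F on { 'a', 'f' }; S → X F P / S → a on { 'a' }; S → F / S → a on { 'a' }; P → S a / P → S f on { 'a', 'f' }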